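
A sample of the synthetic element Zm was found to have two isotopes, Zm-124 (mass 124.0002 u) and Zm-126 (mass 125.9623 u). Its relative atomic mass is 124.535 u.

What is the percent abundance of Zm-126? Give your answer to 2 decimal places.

27.26%

Writing the weighted mean with unknown fraction x of Zm-124:
124.0002·x + 125.9623·(1 − x) = 124.535
(124.0002 − 125.9623)·x = 124.535 − 125.9623
x = -1.4273 / -1.9621 = 0.72743 → 72.74% Zm-124, 27.26% Zm-126.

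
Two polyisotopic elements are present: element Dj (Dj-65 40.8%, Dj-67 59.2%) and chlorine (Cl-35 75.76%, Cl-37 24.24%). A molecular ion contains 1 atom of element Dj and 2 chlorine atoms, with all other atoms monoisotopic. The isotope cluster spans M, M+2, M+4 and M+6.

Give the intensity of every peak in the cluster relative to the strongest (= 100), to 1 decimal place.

47.8 : 100.0 : 49.3 : 7.1

Element Dj pattern (n=1): 0.4080 : 0.5920
Chlorine pattern (n=2): 0.57395776 : 0.36728448 : 0.05875776
Convolve the two distributions (both contribute in 2-u steps):
  M: 0.4080×0.57395776 = 0.234175
  M+2: 0.4080×0.36728448 + 0.5920×0.57395776 = 0.489635
  M+4: 0.4080×0.05875776 + 0.5920×0.36728448 = 0.241406
  M+6: 0.5920×0.05875776 = 0.034785
Scale to base peak (0.489635) = 100: 47.8 : 100.0 : 49.3 : 7.1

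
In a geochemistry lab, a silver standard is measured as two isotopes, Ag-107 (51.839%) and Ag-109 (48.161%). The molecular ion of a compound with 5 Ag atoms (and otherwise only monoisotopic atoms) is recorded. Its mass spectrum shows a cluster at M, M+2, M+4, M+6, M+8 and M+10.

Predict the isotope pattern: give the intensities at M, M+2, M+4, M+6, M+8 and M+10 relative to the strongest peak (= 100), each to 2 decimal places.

11.59 : 53.82 : 100.00 : 92.90 : 43.16 : 8.02

Each Ag atom is independently Ag-107 (p = 0.51839) or Ag-109 (q = 0.48161); the cluster is the binomial expansion (p + q)^5.
P(M) = 0.51839^5 = 0.037435
P(M+2) = 5 × 0.51839^4 × 0.48161^1 = 0.173897
P(M+4) = 10 × 0.51839^3 × 0.48161^2 = 0.323118
P(M+6) = 10 × 0.51839^2 × 0.48161^3 = 0.300192
P(M+8) = 5 × 0.51839^1 × 0.48161^4 = 0.139447
P(M+10) = 0.48161^5 = 0.025911
The M+4 peak is largest (0.323118); scaling to 100 gives 11.59 : 53.82 : 100.00 : 92.90 : 43.16 : 8.02.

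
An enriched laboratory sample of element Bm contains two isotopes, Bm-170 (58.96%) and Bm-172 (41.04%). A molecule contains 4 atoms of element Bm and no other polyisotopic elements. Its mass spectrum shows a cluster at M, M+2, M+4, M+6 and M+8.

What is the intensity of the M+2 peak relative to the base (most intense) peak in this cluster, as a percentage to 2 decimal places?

95.78%

(0.5896 + 0.4104)^4 gives M 0.1208, M+2 0.3365, M+4 0.3513, M+6 0.1630, M+8 0.0284; the largest is M+4.
P(M+4) = C(4,2) × 0.5896^2 × 0.4104^2 = 6 × 0.34762816 × 0.16842816 = 0.351302 (base)
P(M+2) = C(4,1) × 0.5896^3 × 0.4104^1 = 4 × 0.20496156 × 0.4104 = 0.336465
Relative intensity = 0.336465 / 0.351302 × 100 = 95.78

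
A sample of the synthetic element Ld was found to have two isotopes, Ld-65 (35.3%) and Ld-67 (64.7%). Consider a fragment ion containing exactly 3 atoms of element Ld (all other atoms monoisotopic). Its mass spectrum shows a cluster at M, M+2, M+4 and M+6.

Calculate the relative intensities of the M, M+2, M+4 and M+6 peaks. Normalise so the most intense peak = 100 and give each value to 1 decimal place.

9.9 : 54.6 : 100.0 : 61.1

Each Ld atom is independently Ld-65 (p = 0.353) or Ld-67 (q = 0.647); the cluster is the binomial expansion (p + q)^3.
P(M) = 0.353^3 = 0.043987
P(M+2) = 3 × 0.353^2 × 0.647^1 = 0.241866
P(M+4) = 3 × 0.353^1 × 0.647^2 = 0.443307
P(M+6) = 0.647^3 = 0.270840
The M+4 peak is largest (0.443307); scaling to 100 gives 9.9 : 54.6 : 100.0 : 61.1.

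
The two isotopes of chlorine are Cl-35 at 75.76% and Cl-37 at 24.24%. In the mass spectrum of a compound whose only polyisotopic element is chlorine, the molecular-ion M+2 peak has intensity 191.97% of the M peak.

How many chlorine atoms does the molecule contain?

The M+2/M ratio from n Cl atoms is n · q/p = n · 0.2424/0.7576.
n = 1.9197 × 0.7576/0.2424 = 6.00 ≈ 6

6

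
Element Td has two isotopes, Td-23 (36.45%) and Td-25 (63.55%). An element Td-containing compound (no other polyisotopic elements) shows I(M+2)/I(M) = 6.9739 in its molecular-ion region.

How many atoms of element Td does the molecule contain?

The M+2/M ratio from n Td atoms is n · q/p = n · 0.6355/0.3645.
n = 6.9739 × 0.3645/0.6355 = 4.00 ≈ 4

4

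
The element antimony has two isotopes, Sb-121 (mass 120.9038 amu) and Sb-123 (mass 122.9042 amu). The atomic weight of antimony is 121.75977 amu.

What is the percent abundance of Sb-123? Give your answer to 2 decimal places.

42.79%

Writing the weighted mean with unknown fraction x of Sb-121:
120.9038·x + 122.9042·(1 − x) = 121.75977
(120.9038 − 122.9042)·x = 121.75977 − 122.9042
x = -1.14443 / -2.0004 = 0.57210 → 57.21% Sb-121, 42.79% Sb-123.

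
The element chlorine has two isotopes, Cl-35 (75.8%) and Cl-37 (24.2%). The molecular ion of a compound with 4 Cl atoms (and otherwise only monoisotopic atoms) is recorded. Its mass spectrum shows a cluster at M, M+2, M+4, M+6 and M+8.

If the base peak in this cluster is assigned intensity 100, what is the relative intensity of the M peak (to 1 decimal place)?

78.3

(0.758 + 0.242)^4 gives M 0.3301, M+2 0.4216, M+4 0.2019, M+6 0.0430, M+8 0.0034; the largest is M+2.
P(M+2) = C(4,1) × 0.758^3 × 0.242^1 = 4 × 0.43551951 × 0.2420 = 0.421583 (base)
P(M) = C(4,0) × 0.758^4 × 0.242^0 = 1 × 0.33012379 × 1.0000 = 0.330124
Relative intensity = 0.330124 / 0.421583 × 100 = 78.3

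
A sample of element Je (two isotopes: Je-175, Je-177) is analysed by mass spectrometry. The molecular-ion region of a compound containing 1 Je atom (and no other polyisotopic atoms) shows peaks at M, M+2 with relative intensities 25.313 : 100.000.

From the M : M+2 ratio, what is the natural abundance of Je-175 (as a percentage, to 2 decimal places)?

Let p = fractional abundance of Je-175. I(M+2)/I(M) = [C(1,1)·p^0·(1−p)] / p^1 = 1·(1−p)/p = 100.000/25.313 = 3.9505
(1−p)/p = 3.9505/1 = 3.9505  ⇒  p = 1/(1 + 3.9505) = 0.2020
Je-175: 20.20%, Je-177: 79.80%.

20.20%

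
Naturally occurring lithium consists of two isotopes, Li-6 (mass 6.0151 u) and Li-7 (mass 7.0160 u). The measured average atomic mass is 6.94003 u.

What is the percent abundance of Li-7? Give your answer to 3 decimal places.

With x = fraction of Li-6 (so Li-7 is 1 − x):
6.0151·x + 7.0160·(1 − x) = 6.94003
(6.0151 − 7.0160)·x = 6.94003 − 7.0160
x = -0.07597 / -1.0009 = 0.07590 → 7.590% Li-6, 92.410% Li-7.

92.410%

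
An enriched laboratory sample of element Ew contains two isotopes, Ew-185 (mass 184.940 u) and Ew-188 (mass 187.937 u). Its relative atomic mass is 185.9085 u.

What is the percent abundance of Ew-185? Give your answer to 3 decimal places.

With x = fraction of Ew-185 (so Ew-188 is 1 − x):
184.940·x + 187.937·(1 − x) = 185.9085
(184.940 − 187.937)·x = 185.9085 − 187.937
x = -2.0285 / -2.997 = 0.67684 → 67.684% Ew-185, 32.316% Ew-188.

67.684%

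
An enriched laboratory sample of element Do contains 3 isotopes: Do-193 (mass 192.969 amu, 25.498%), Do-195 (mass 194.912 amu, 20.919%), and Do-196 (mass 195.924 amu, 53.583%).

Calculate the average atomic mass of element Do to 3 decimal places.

Ar = Σ fᵢ·mᵢ = 0.25498 × 192.969 + 0.20919 × 194.912 + 0.53583 × 195.924
= 49.2032 + 40.7736 + 104.9820 = 194.9588 amu

194.959 amu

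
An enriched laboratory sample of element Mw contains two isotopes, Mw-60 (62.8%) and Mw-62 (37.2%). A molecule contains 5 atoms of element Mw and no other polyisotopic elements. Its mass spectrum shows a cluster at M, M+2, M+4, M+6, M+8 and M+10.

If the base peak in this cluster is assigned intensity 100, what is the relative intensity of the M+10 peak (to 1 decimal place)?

Term probabilities: M 0.0977, M+2 0.2893, M+4 0.3427, M+6 0.2030, M+8 0.0601, M+10 0.0071. Base peak = M+4.
P(M+4) = C(5,2) × 0.628^3 × 0.372^2 = 10 × 0.24767315 × 0.138384 = 0.342740 (base)
P(M+10) = C(5,5) × 0.628^0 × 0.372^5 = 1 × 1.0000 × 0.00712385 = 0.007124
Relative intensity = 0.007124 / 0.342740 × 100 = 2.1

2.1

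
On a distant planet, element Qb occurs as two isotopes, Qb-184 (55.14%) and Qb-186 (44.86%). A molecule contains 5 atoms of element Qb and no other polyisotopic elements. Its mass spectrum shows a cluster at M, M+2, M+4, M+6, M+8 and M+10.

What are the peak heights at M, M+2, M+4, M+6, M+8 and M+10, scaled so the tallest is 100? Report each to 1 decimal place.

15.1 : 61.5 : 100.0 : 81.4 : 33.1 : 5.4

Each Qb atom is independently Qb-184 (p = 0.5514) or Qb-186 (q = 0.4486); the cluster is the binomial expansion (p + q)^5.
P(M) = 0.5514^5 = 0.050972
P(M+2) = 5 × 0.5514^4 × 0.4486^1 = 0.207346
P(M+4) = 10 × 0.5514^3 × 0.4486^2 = 0.337380
P(M+6) = 10 × 0.5514^2 × 0.4486^3 = 0.274480
P(M+8) = 5 × 0.5514^1 × 0.4486^4 = 0.111654
P(M+10) = 0.4486^5 = 0.018168
The M+4 peak is largest (0.337380); scaling to 100 gives 15.1 : 61.5 : 100.0 : 81.4 : 33.1 : 5.4.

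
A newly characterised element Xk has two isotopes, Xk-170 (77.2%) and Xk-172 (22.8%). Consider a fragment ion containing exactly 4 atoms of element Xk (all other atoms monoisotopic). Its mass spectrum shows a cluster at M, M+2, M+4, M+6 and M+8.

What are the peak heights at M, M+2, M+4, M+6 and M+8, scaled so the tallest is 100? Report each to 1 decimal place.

84.6 : 100.0 : 44.3 : 8.7 : 0.6

Each Xk atom is independently Xk-170 (p = 0.772) or Xk-172 (q = 0.228); the cluster is the binomial expansion (p + q)^4.
P(M) = 0.772^4 = 0.355197
P(M+2) = 4 × 0.772^3 × 0.228^1 = 0.419611
P(M+4) = 6 × 0.772^2 × 0.228^2 = 0.185890
P(M+6) = 4 × 0.772^1 × 0.228^3 = 0.036600
P(M+8) = 0.228^4 = 0.002702
The M+2 peak is largest (0.419611); scaling to 100 gives 84.6 : 100.0 : 44.3 : 8.7 : 0.6.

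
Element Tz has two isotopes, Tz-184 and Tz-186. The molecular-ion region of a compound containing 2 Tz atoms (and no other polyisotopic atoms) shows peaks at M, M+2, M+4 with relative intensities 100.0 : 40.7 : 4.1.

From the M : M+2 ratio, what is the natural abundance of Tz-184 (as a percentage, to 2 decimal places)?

Let p = fractional abundance of Tz-184. I(M+2)/I(M) = [C(2,1)·p^1·(1−p)] / p^2 = 2·(1−p)/p = 40.7/100.0 = 0.4070
(1−p)/p = 0.4070/2 = 0.2035  ⇒  p = 1/(1 + 0.2035) = 0.8309
Tz-184: 83.09%, Tz-186: 16.91%.

83.09%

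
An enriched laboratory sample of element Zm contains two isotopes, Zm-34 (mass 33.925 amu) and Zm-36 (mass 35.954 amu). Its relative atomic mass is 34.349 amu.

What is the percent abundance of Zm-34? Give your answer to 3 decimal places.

79.103%

With x = fraction of Zm-34 (so Zm-36 is 1 − x):
33.925·x + 35.954·(1 − x) = 34.349
(33.925 − 35.954)·x = 34.349 − 35.954
x = -1.605 / -2.029 = 0.79103 → 79.103% Zm-34, 20.897% Zm-36.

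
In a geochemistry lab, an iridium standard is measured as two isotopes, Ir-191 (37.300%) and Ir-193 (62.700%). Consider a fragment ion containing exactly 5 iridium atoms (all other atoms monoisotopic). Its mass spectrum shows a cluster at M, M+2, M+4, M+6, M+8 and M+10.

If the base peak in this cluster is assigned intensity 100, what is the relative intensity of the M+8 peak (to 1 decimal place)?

Binomial terms of (0.37300 + 0.62700)^5: M 0.0072, M+2 0.0607, M+4 0.2040, M+6 0.3429, M+8 0.2882, M+10 0.0969 → M+6 is the base peak.
P(M+6) = C(5,3) × 0.37300^2 × 0.62700^3 = 10 × 0.139129 × 0.24649188 = 0.342942 (base)
P(M+8) = C(5,4) × 0.37300^1 × 0.62700^4 = 5 × 0.3730 × 0.15455041 = 0.288237
Relative intensity = 0.288237 / 0.342942 × 100 = 84.0

84.0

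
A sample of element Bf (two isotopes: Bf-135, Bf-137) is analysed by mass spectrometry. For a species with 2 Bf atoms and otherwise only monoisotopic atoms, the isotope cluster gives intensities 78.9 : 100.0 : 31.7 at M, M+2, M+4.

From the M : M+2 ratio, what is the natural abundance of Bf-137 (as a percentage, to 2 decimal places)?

38.79%

Let p = fractional abundance of Bf-135. I(M+2)/I(M) = [C(2,1)·p^1·(1−p)] / p^2 = 2·(1−p)/p = 100.0/78.9 = 1.2674
(1−p)/p = 1.2674/2 = 0.6337  ⇒  p = 1/(1 + 0.6337) = 0.6121
Bf-135: 61.21%, Bf-137: 38.79%.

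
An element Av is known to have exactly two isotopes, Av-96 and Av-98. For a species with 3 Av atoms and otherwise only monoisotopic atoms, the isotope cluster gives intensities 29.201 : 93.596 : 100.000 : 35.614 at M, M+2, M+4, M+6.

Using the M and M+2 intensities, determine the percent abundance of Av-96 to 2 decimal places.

Write p for the Av-96 fraction. I(M+2)/I(M) = [C(3,1)·p^2·(1−p)] / p^3 = 3·(1−p)/p = 93.596/29.201 = 3.2052
(1−p)/p = 3.2052/3 = 1.0684  ⇒  p = 1/(1 + 1.0684) = 0.4835
Av-96: 48.35%, Av-98: 51.65%.

48.35%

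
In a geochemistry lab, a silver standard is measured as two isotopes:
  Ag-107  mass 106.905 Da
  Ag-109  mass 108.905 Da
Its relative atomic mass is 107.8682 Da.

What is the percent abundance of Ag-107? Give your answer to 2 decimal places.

51.84%

Let x be the fractional abundance of Ag-107; then Ag-109 has abundance 1 − x.
106.905·x + 108.905·(1 − x) = 107.8682
(106.905 − 108.905)·x = 107.8682 − 108.905
x = -1.0368 / -2.000 = 0.51840 → 51.84% Ag-107, 48.16% Ag-109.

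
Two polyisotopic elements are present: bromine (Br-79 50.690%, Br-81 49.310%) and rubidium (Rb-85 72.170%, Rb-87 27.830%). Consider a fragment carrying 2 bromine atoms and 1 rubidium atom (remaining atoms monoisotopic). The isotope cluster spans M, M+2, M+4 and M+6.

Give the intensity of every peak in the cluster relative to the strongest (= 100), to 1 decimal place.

Bromine pattern (n=2): 0.25694761 : 0.49990478 : 0.24314761
Rubidium pattern (n=1): 0.7217 : 0.2783
Convolve the two distributions (both contribute in 2-u steps):
  M: 0.25694761×0.7217 = 0.185439
  M+2: 0.25694761×0.2783 + 0.49990478×0.7217 = 0.432290
  M+4: 0.49990478×0.2783 + 0.24314761×0.7217 = 0.314603
  M+6: 0.24314761×0.2783 = 0.067668
Scale to base peak (0.432290) = 100: 42.9 : 100.0 : 72.8 : 15.7

42.9 : 100.0 : 72.8 : 15.7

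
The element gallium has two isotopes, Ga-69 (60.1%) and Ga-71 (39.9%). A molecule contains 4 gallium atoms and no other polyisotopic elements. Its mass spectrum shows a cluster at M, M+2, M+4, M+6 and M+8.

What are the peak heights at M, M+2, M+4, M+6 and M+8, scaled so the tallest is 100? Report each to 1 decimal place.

37.7 : 100.0 : 99.6 : 44.1 : 7.3

Each Ga atom is independently Ga-69 (p = 0.601) or Ga-71 (q = 0.399); the cluster is the binomial expansion (p + q)^4.
P(M) = 0.601^4 = 0.130466
P(M+2) = 4 × 0.601^3 × 0.399^1 = 0.346463
P(M+4) = 6 × 0.601^2 × 0.399^2 = 0.345021
P(M+6) = 4 × 0.601^1 × 0.399^3 = 0.152705
P(M+8) = 0.399^4 = 0.025345
The M+2 peak is largest (0.346463); scaling to 100 gives 37.7 : 100.0 : 99.6 : 44.1 : 7.3.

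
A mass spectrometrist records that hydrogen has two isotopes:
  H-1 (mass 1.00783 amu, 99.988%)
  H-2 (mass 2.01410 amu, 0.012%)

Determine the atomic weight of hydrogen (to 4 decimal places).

1.0080 amu

Ar = Σ fᵢ·mᵢ = 0.99988 × 1.00783 + 0.00012 × 2.01410
= 1.007709 + 0.000242 = 1.007951 amu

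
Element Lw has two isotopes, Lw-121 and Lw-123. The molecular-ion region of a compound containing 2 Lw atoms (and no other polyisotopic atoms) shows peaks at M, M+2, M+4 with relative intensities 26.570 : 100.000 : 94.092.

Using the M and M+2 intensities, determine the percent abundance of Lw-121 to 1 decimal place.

Write p for the Lw-121 fraction. I(M+2)/I(M) = [C(2,1)·p^1·(1−p)] / p^2 = 2·(1−p)/p = 100.000/26.570 = 3.7636
(1−p)/p = 3.7636/2 = 1.8818  ⇒  p = 1/(1 + 1.8818) = 0.3470
Lw-121: 34.7%, Lw-123: 65.3%.

34.7%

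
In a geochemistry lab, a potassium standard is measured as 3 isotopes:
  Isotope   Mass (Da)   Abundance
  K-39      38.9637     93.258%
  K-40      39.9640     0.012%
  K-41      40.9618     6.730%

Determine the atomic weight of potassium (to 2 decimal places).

39.10 Da

Average mass = Σ (abundance × isotope mass) = 0.93258 × 38.9637 + 0.00012 × 39.9640 + 0.06730 × 40.9618
= 36.33677 + 0.00480 + 2.75673 = 39.09830 Da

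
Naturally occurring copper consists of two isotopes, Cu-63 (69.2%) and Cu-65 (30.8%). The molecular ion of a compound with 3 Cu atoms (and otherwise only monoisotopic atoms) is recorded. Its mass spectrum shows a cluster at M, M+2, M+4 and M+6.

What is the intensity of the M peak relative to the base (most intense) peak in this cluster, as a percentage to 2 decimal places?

Binomial terms of (0.692 + 0.308)^3: M 0.3314, M+2 0.4425, M+4 0.1969, M+6 0.0292 → M+2 is the base peak.
P(M+2) = C(3,1) × 0.692^2 × 0.308^1 = 3 × 0.478864 × 0.3080 = 0.442470 (base)
P(M) = C(3,0) × 0.692^3 × 0.308^0 = 1 × 0.33137389 × 1.0000 = 0.331374
Relative intensity = 0.331374 / 0.442470 × 100 = 74.89

74.89%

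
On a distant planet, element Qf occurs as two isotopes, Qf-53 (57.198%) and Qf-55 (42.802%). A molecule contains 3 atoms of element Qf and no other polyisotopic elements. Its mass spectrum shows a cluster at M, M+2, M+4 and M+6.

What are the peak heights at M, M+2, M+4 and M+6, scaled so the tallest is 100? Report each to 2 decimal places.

44.54 : 100.00 : 74.83 : 18.67

The 3 Qf atoms are independent, so intensities follow the terms of (0.57198 + 0.42802)^3.
P(M) = 0.57198^3 = 0.187130
P(M+2) = 3 × 0.57198^2 × 0.42802^1 = 0.420095
P(M+4) = 3 × 0.57198^1 × 0.42802^2 = 0.314362
P(M+6) = 0.42802^3 = 0.078414
The M+2 peak is largest (0.420095); scaling to 100 gives 44.54 : 100.00 : 74.83 : 18.67.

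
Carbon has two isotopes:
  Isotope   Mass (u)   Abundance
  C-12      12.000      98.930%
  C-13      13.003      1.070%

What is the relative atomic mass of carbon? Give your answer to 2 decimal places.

12.01 u

Average mass = Σ (abundance × isotope mass) = 0.98930 × 12.000 + 0.01070 × 13.003
= 11.8716 + 0.1391 = 12.0107 u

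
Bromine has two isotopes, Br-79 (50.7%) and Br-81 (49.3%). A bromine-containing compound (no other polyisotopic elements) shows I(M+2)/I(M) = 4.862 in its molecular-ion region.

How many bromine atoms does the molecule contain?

5

For n independent Br atoms, I(M+2)/I(M) = n · (abundance Br-81) / (abundance Br-79) = n · 0.493/0.507.
n = 4.862 × 0.507/0.493 = 5.00 ≈ 5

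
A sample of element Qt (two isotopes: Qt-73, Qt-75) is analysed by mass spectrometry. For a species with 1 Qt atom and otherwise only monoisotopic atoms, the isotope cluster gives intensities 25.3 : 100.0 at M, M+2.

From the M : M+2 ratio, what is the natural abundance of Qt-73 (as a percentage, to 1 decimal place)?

20.2%

If p is the fraction of Qt that is Qt-73, then I(M+2)/I(M) = [C(1,1)·p^0·(1−p)] / p^1 = 1·(1−p)/p = 100.0/25.3 = 3.9526
(1−p)/p = 3.9526/1 = 3.9526  ⇒  p = 1/(1 + 3.9526) = 0.2019
Qt-73: 20.2%, Qt-75: 79.8%.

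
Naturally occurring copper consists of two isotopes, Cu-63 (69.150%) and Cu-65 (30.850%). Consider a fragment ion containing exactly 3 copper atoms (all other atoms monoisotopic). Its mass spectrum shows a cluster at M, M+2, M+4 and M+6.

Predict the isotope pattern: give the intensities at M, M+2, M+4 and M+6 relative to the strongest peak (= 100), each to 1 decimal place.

Each Cu atom is independently Cu-63 (p = 0.69150) or Cu-65 (q = 0.30850); the cluster is the binomial expansion (p + q)^3.
P(M) = 0.69150^3 = 0.330656
P(M+2) = 3 × 0.69150^2 × 0.30850^1 = 0.442548
P(M+4) = 3 × 0.69150^1 × 0.30850^2 = 0.197435
P(M+6) = 0.30850^3 = 0.029361
The M+2 peak is largest (0.442548); scaling to 100 gives 74.7 : 100.0 : 44.6 : 6.6.

74.7 : 100.0 : 44.6 : 6.6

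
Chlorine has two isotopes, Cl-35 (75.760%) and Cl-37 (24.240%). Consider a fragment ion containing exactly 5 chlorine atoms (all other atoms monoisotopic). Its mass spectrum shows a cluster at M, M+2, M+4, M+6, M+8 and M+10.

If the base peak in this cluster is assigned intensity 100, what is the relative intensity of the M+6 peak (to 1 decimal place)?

20.5

(0.75760 + 0.24240)^5 gives M 0.2496, M+2 0.3993, M+4 0.2555, M+6 0.0817, M+8 0.0131, M+10 0.0008; the largest is M+2.
P(M+2) = C(5,1) × 0.75760^4 × 0.24240^1 = 5 × 0.32942751 × 0.2424 = 0.399266 (base)
P(M+6) = C(5,3) × 0.75760^2 × 0.24240^3 = 10 × 0.57395776 × 0.01424288 = 0.081748
Relative intensity = 0.081748 / 0.399266 × 100 = 20.5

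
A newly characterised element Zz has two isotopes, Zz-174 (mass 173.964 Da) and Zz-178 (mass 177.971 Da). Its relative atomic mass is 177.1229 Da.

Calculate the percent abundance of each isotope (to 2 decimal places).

Zz-174: 21.17%, Zz-178: 78.83%

With x = fraction of Zz-174 (so Zz-178 is 1 − x):
173.964·x + 177.971·(1 − x) = 177.1229
(173.964 − 177.971)·x = 177.1229 − 177.971
x = -0.8481 / -4.007 = 0.21165 → 21.17% Zz-174, 78.83% Zz-178.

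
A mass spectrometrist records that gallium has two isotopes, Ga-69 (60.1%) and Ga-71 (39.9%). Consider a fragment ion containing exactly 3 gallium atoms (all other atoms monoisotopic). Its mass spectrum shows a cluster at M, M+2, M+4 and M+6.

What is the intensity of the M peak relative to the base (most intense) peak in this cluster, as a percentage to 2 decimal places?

50.21%

(0.601 + 0.399)^3 gives M 0.2171, M+2 0.4324, M+4 0.2870, M+6 0.0635; the largest is M+2.
P(M+2) = C(3,1) × 0.601^2 × 0.399^1 = 3 × 0.361201 × 0.3990 = 0.432358 (base)
P(M) = C(3,0) × 0.601^3 × 0.399^0 = 1 × 0.2170818 × 1.0000 = 0.217082
Relative intensity = 0.217082 / 0.432358 × 100 = 50.21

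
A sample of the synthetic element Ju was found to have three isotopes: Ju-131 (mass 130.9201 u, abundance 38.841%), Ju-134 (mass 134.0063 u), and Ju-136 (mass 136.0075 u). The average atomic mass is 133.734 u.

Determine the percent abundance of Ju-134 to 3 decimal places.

14.866%

The remaining 61.159% is split between Ju-134 (fraction x) and Ju-136 (fraction 0.61159 − x).
Substituting: 134.0063x + 136.0075(0.61159 − x) = 82.883323959
(134.0063 − 136.0075)x = -0.297502966  ⇒  x = 0.14866, y = 0.46293
Ju-134: 14.866%, Ju-136: 46.293%.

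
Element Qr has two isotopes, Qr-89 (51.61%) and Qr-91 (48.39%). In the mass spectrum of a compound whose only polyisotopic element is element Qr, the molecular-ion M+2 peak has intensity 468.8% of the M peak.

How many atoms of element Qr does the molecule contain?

For n independent Qr atoms, I(M+2)/I(M) = n · (abundance Qr-91) / (abundance Qr-89) = n · 0.4839/0.5161.
n = 4.688 × 0.5161/0.4839 = 5.00 ≈ 5

5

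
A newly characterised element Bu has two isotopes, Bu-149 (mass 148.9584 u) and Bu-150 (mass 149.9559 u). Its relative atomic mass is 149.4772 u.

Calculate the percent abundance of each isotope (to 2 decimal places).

With x = fraction of Bu-149 (so Bu-150 is 1 − x):
148.9584·x + 149.9559·(1 − x) = 149.4772
(148.9584 − 149.9559)·x = 149.4772 − 149.9559
x = -0.4787 / -0.9975 = 0.47990 → 47.99% Bu-149, 52.01% Bu-150.

Bu-149: 47.99%, Bu-150: 52.01%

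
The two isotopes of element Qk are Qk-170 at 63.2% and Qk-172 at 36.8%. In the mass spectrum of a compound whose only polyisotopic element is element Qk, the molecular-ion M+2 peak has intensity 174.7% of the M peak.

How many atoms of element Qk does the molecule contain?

For n independent Qk atoms, I(M+2)/I(M) = n · (abundance Qk-172) / (abundance Qk-170) = n · 0.368/0.632.
n = 1.747 × 0.632/0.368 = 3.00 ≈ 3

3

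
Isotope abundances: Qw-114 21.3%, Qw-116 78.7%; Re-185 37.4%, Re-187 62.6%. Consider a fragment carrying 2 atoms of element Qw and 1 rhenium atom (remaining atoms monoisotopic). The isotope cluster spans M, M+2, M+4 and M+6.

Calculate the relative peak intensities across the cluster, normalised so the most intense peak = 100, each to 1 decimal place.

Element Qw pattern (n=2): 0.045369 : 0.335262 : 0.619369
Rhenium pattern (n=1): 0.3740 : 0.6260
Convolve the two distributions (both contribute in 2-u steps):
  M: 0.045369×0.3740 = 0.016968
  M+2: 0.045369×0.6260 + 0.335262×0.3740 = 0.153789
  M+4: 0.335262×0.6260 + 0.619369×0.3740 = 0.441518
  M+6: 0.619369×0.6260 = 0.387725
Scale to base peak (0.441518) = 100: 3.8 : 34.8 : 100.0 : 87.8

3.8 : 34.8 : 100.0 : 87.8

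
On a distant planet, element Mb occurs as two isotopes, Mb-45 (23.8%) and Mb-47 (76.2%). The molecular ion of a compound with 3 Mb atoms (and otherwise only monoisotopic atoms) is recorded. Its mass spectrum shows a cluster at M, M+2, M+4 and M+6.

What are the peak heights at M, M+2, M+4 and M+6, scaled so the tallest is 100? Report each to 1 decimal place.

The 3 Mb atoms are independent, so intensities follow the terms of (0.238 + 0.762)^3.
P(M) = 0.238^3 = 0.013481
P(M+2) = 3 × 0.238^2 × 0.762^1 = 0.129488
P(M+4) = 3 × 0.238^1 × 0.762^2 = 0.414580
P(M+6) = 0.762^3 = 0.442451
The M+6 peak is largest (0.442451); scaling to 100 gives 3.0 : 29.3 : 93.7 : 100.0.

3.0 : 29.3 : 93.7 : 100.0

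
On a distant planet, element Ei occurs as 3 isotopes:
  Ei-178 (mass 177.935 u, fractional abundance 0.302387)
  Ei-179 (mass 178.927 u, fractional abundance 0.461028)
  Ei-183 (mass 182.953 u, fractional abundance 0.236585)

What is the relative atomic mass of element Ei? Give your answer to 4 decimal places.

179.5795 u

Average mass = Σ (abundance × isotope mass) = 0.302387 × 177.935 + 0.461028 × 178.927 + 0.236585 × 182.953
= 53.80523 + 82.49036 + 43.28394 = 179.57953 u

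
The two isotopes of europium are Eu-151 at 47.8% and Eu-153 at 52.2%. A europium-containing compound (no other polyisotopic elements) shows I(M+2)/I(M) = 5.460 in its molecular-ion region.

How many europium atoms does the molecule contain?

The M+2/M ratio from n Eu atoms is n · q/p = n · 0.522/0.478.
n = 5.460 × 0.478/0.522 = 5.00 ≈ 5

5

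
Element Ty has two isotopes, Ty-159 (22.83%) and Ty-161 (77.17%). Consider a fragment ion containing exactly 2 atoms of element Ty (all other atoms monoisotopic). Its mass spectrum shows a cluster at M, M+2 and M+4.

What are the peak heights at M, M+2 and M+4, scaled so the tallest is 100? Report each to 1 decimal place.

Expanding (0.2283 + 0.7717)^2:
P(M) = 0.2283^2 = 0.052121
P(M+2) = 2 × 0.2283^1 × 0.7717^1 = 0.352358
P(M+4) = 0.7717^2 = 0.595521
The M+4 peak is largest (0.595521); scaling to 100 gives 8.8 : 59.2 : 100.0.

8.8 : 59.2 : 100.0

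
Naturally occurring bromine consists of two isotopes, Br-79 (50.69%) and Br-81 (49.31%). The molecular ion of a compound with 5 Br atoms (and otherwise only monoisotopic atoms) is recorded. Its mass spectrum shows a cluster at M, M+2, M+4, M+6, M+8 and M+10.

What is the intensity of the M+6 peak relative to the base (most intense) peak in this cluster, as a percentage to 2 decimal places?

Binomial terms of (0.5069 + 0.4931)^5: M 0.0335, M+2 0.1628, M+4 0.3167, M+6 0.3081, M+8 0.1498, M+10 0.0292 → M+4 is the base peak.
P(M+4) = C(5,2) × 0.5069^3 × 0.4931^2 = 10 × 0.13024674 × 0.24314761 = 0.316692 (base)
P(M+6) = C(5,3) × 0.5069^2 × 0.4931^3 = 10 × 0.25694761 × 0.11989609 = 0.308070
Relative intensity = 0.308070 / 0.316692 × 100 = 97.28

97.28%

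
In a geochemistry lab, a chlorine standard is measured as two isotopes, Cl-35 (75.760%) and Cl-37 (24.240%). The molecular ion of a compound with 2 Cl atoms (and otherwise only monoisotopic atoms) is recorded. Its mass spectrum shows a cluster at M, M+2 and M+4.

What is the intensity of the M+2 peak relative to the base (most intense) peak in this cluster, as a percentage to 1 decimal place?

Term probabilities: M 0.5740, M+2 0.3673, M+4 0.0588. Base peak = M.
P(M) = C(2,0) × 0.75760^2 × 0.24240^0 = 1 × 0.57395776 × 1.0000 = 0.573958 (base)
P(M+2) = C(2,1) × 0.75760^1 × 0.24240^1 = 2 × 0.7576 × 0.2424 = 0.367284
Relative intensity = 0.367284 / 0.573958 × 100 = 64.0

64.0%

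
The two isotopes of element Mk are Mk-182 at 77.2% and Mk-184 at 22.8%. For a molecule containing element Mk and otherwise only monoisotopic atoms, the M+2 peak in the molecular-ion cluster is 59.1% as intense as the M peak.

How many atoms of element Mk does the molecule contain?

2

The M+2/M ratio from n Mk atoms is n · q/p = n · 0.228/0.772.
n = 0.591 × 0.772/0.228 = 2.00 ≈ 2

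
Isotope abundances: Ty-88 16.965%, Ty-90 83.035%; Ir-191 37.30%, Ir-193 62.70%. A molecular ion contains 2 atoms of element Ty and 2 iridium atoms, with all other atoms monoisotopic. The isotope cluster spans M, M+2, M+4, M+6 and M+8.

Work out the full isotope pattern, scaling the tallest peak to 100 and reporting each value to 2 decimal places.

0.92 : 12.15 : 55.17 : 100.00 : 62.56

Element Ty pattern (n=2): 0.02878112 : 0.28173775 : 0.68948112
Iridium pattern (n=2): 0.139129 : 0.467742 : 0.393129
Convolve the two distributions (both contribute in 2-u steps):
  M: 0.02878112×0.139129 = 0.004004
  M+2: 0.02878112×0.467742 + 0.28173775×0.139129 = 0.052660
  M+4: 0.02878112×0.393129 + 0.28173775×0.467742 + 0.68948112×0.139129 = 0.239022
  M+6: 0.28173775×0.393129 + 0.68948112×0.467742 = 0.433259
  M+8: 0.68948112×0.393129 = 0.271055
Scale to base peak (0.433259) = 100: 0.92 : 12.15 : 55.17 : 100.00 : 62.56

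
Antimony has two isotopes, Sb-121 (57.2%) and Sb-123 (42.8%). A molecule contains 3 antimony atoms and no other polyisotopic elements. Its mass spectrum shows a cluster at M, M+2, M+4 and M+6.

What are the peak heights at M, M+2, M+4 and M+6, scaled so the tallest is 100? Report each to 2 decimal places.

44.55 : 100.00 : 74.83 : 18.66

The 3 Sb atoms are independent, so intensities follow the terms of (0.572 + 0.428)^3.
P(M) = 0.572^3 = 0.187149
P(M+2) = 3 × 0.572^2 × 0.428^1 = 0.420104
P(M+4) = 3 × 0.572^1 × 0.428^2 = 0.314344
P(M+6) = 0.428^3 = 0.078403
The M+2 peak is largest (0.420104); scaling to 100 gives 44.55 : 100.00 : 74.83 : 18.66.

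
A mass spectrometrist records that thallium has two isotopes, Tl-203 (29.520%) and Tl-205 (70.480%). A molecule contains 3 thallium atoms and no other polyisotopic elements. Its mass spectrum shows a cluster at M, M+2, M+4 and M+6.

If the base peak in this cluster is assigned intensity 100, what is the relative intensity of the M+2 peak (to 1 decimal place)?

41.9

Term probabilities: M 0.0257, M+2 0.1843, M+4 0.4399, M+6 0.3501. Base peak = M+4.
P(M+4) = C(3,2) × 0.29520^1 × 0.70480^2 = 3 × 0.2952 × 0.49674304 = 0.439916 (base)
P(M+2) = C(3,1) × 0.29520^2 × 0.70480^1 = 3 × 0.08714304 × 0.7048 = 0.184255
Relative intensity = 0.184255 / 0.439916 × 100 = 41.9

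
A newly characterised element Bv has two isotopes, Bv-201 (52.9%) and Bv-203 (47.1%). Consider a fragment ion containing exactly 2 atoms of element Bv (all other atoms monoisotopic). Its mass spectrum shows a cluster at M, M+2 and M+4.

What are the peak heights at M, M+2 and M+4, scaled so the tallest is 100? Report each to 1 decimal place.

Each Bv atom is independently Bv-201 (p = 0.529) or Bv-203 (q = 0.471); the cluster is the binomial expansion (p + q)^2.
P(M) = 0.529^2 = 0.279841
P(M+2) = 2 × 0.529^1 × 0.471^1 = 0.498318
P(M+4) = 0.471^2 = 0.221841
The M+2 peak is largest (0.498318); scaling to 100 gives 56.2 : 100.0 : 44.5.

56.2 : 100.0 : 44.5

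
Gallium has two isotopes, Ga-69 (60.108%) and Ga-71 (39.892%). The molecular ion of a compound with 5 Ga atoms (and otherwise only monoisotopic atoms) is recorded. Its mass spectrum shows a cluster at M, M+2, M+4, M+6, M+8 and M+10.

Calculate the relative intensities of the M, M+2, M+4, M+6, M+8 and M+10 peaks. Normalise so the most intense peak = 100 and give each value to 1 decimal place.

22.7 : 75.3 : 100.0 : 66.4 : 22.0 : 2.9

Each Ga atom is independently Ga-69 (p = 0.60108) or Ga-71 (q = 0.39892); the cluster is the binomial expansion (p + q)^5.
P(M) = 0.60108^5 = 0.078462
P(M+2) = 5 × 0.60108^4 × 0.39892^1 = 0.260366
P(M+4) = 10 × 0.60108^3 × 0.39892^2 = 0.345596
P(M+6) = 10 × 0.60108^2 × 0.39892^3 = 0.229362
P(M+8) = 5 × 0.60108^1 × 0.39892^4 = 0.076111
P(M+10) = 0.39892^5 = 0.010103
The M+4 peak is largest (0.345596); scaling to 100 gives 22.7 : 75.3 : 100.0 : 66.4 : 22.0 : 2.9.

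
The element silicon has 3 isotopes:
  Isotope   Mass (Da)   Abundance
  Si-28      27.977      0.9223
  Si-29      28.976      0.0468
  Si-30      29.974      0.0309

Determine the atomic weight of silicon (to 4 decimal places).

28.0855 Da

The abundance-weighted mean is 0.9223 × 27.977 + 0.0468 × 28.976 + 0.0309 × 29.974
= 25.80319 + 1.35608 + 0.92620 = 28.08547 Da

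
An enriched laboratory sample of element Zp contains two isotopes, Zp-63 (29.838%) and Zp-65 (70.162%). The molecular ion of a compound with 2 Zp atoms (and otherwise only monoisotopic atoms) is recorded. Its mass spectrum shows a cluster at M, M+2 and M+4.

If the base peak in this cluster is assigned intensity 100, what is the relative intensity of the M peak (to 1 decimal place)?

18.1

Binomial terms of (0.29838 + 0.70162)^2: M 0.0890, M+2 0.4187, M+4 0.4923 → M+4 is the base peak.
P(M+4) = C(2,2) × 0.29838^0 × 0.70162^2 = 1 × 1.0000 × 0.49227062 = 0.492271 (base)
P(M) = C(2,0) × 0.29838^2 × 0.70162^0 = 1 × 0.08903062 × 1.0000 = 0.089031
Relative intensity = 0.089031 / 0.492271 × 100 = 18.1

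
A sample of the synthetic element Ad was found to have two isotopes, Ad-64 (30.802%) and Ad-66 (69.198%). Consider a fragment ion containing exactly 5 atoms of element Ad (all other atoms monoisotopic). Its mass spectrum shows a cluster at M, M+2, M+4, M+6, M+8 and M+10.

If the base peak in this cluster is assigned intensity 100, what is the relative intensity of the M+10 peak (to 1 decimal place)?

44.9

Term probabilities: M 0.0028, M+2 0.0311, M+4 0.1399, M+6 0.3144, M+8 0.3531, M+10 0.1587. Base peak = M+8.
P(M+8) = C(5,4) × 0.30802^1 × 0.69198^4 = 5 × 0.30802 × 0.22928422 = 0.353121 (base)
P(M+10) = C(5,5) × 0.30802^0 × 0.69198^5 = 1 × 1.0000 × 0.1586601 = 0.158660
Relative intensity = 0.158660 / 0.353121 × 100 = 44.9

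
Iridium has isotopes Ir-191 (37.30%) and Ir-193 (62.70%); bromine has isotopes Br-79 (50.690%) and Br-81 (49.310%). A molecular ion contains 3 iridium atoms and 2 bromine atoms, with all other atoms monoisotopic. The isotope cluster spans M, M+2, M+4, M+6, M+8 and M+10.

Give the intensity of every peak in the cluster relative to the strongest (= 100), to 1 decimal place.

3.8 : 26.9 : 73.9 : 100.0 : 66.4 : 17.3

Iridium pattern (n=3): 0.05189512 : 0.26170165 : 0.43991135 : 0.24649188
Bromine pattern (n=2): 0.25694761 : 0.49990478 : 0.24314761
Convolve the two distributions (both contribute in 2-u steps):
  M: 0.05189512×0.25694761 = 0.013334
  M+2: 0.05189512×0.49990478 + 0.26170165×0.25694761 = 0.093186
  M+4: 0.05189512×0.24314761 + 0.26170165×0.49990478 + 0.43991135×0.25694761 = 0.256478
  M+6: 0.26170165×0.24314761 + 0.43991135×0.49990478 + 0.24649188×0.25694761 = 0.346881
  M+8: 0.43991135×0.24314761 + 0.24649188×0.49990478 = 0.230186
  M+10: 0.24649188×0.24314761 = 0.059934
Scale to base peak (0.346881) = 100: 3.8 : 26.9 : 73.9 : 100.0 : 66.4 : 17.3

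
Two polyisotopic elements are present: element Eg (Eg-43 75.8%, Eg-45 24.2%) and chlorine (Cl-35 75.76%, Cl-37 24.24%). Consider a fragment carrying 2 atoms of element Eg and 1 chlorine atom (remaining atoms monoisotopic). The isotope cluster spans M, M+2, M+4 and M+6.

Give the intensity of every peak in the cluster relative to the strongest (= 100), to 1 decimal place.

100.0 : 95.8 : 30.6 : 3.3

Element Eg pattern (n=2): 0.574564 : 0.366872 : 0.058564
Chlorine pattern (n=1): 0.7576 : 0.2424
Convolve the two distributions (both contribute in 2-u steps):
  M: 0.574564×0.7576 = 0.435290
  M+2: 0.574564×0.2424 + 0.366872×0.7576 = 0.417217
  M+4: 0.366872×0.2424 + 0.058564×0.7576 = 0.133298
  M+6: 0.058564×0.2424 = 0.014196
Scale to base peak (0.435290) = 100: 100.0 : 95.8 : 30.6 : 3.3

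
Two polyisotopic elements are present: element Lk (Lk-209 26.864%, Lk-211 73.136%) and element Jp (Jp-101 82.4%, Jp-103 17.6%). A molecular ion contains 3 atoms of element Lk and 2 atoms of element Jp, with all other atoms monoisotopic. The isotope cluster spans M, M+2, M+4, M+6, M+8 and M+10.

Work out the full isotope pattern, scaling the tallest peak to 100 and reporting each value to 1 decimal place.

Element Lk pattern (n=3): 0.01938706 : 0.15834116 : 0.43107649 : 0.39119529
Element Jp pattern (n=2): 0.678976 : 0.290048 : 0.030976
Convolve the two distributions (both contribute in 2-u steps):
  M: 0.01938706×0.678976 = 0.013163
  M+2: 0.01938706×0.290048 + 0.15834116×0.678976 = 0.113133
  M+4: 0.01938706×0.030976 + 0.15834116×0.290048 + 0.43107649×0.678976 = 0.339218
  M+6: 0.15834116×0.030976 + 0.43107649×0.290048 + 0.39119529×0.678976 = 0.395550
  M+8: 0.43107649×0.030976 + 0.39119529×0.290048 = 0.126818
  M+10: 0.39119529×0.030976 = 0.012118
Scale to base peak (0.395550) = 100: 3.3 : 28.6 : 85.8 : 100.0 : 32.1 : 3.1

3.3 : 28.6 : 85.8 : 100.0 : 32.1 : 3.1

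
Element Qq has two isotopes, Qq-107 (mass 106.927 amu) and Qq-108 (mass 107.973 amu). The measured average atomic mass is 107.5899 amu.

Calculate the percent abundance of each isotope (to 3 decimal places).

Writing the weighted mean with unknown fraction x of Qq-107:
106.927·x + 107.973·(1 − x) = 107.5899
(106.927 − 107.973)·x = 107.5899 − 107.973
x = -0.3831 / -1.046 = 0.36625 → 36.625% Qq-107, 63.375% Qq-108.

Qq-107: 36.625%, Qq-108: 63.375%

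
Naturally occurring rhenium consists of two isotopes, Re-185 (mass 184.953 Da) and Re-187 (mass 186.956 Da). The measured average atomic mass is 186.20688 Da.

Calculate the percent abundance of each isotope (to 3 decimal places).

Re-185: 37.400%, Re-187: 62.600%

Writing the weighted mean with unknown fraction x of Re-185:
184.953·x + 186.956·(1 − x) = 186.20688
(184.953 − 186.956)·x = 186.20688 − 186.956
x = -0.74912 / -2.003 = 0.37400 → 37.400% Re-185, 62.600% Re-187.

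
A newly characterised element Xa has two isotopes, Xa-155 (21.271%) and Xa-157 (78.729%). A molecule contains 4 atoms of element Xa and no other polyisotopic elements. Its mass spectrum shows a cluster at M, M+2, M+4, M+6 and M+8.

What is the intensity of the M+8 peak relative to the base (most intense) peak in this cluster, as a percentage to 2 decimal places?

92.53%

Term probabilities: M 0.0020, M+2 0.0303, M+4 0.1683, M+6 0.4152, M+8 0.3842. Base peak = M+6.
P(M+6) = C(4,3) × 0.21271^1 × 0.78729^3 = 4 × 0.21271 × 0.48798245 = 0.415195 (base)
P(M+8) = C(4,4) × 0.21271^0 × 0.78729^4 = 1 × 1.0000 × 0.38418371 = 0.384184
Relative intensity = 0.384184 / 0.415195 × 100 = 92.53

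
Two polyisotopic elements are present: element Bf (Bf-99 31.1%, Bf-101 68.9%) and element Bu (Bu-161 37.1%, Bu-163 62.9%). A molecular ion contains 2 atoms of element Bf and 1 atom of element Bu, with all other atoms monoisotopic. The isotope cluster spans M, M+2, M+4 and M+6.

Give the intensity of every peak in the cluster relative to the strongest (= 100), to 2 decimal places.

Element Bf pattern (n=2): 0.096721 : 0.428558 : 0.474721
Element Bu pattern (n=1): 0.3710 : 0.6290
Convolve the two distributions (both contribute in 2-u steps):
  M: 0.096721×0.3710 = 0.035883
  M+2: 0.096721×0.6290 + 0.428558×0.3710 = 0.219833
  M+4: 0.428558×0.6290 + 0.474721×0.3710 = 0.445684
  M+6: 0.474721×0.6290 = 0.298600
Scale to base peak (0.445684) = 100: 8.05 : 49.32 : 100.00 : 67.00

8.05 : 49.32 : 100.00 : 67.00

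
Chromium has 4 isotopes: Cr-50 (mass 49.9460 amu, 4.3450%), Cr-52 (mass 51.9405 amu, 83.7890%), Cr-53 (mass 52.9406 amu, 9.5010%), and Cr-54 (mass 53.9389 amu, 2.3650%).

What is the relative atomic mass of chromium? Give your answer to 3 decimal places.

Weight each isotope mass by its fractional abundance: 0.043450 × 49.9460 + 0.837890 × 51.9405 + 0.095010 × 52.9406 + 0.023650 × 53.9389
= 2.17015 + 43.52043 + 5.02989 + 1.27565 = 51.99612 amu

51.996 amu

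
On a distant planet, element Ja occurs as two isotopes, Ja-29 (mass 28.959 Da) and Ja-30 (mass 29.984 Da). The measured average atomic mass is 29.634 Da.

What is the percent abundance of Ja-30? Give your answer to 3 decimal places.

65.854%

Writing the weighted mean with unknown fraction x of Ja-29:
28.959·x + 29.984·(1 − x) = 29.634
(28.959 − 29.984)·x = 29.634 − 29.984
x = -0.350 / -1.025 = 0.34146 → 34.146% Ja-29, 65.854% Ja-30.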